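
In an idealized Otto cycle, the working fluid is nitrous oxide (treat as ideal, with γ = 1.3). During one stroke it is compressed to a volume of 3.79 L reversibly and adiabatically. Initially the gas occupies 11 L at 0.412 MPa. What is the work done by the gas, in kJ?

W ≈ -5.69 kJ

P₂ = P₁(V₁/V₂)^γ = 0.412×(11/3.79)^(1.3) = 1.646 MPa.
For a reversible adiabat, W_by_gas = (P₁V₁ − P₂V₂)/(γ−1).
W_by = (412000×0.011 − 1.646×10^6×0.00379) / (0.3) = -5690 J.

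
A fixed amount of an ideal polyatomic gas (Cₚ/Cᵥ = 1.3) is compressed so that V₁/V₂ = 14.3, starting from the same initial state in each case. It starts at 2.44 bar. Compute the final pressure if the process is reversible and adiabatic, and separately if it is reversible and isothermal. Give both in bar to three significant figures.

Isothermal: P₂ = P₁(V₁/V₂) = 2.44×14.3 = 34.89 bar.
Adiabatic: P₂ = P₁(V₁/V₂)^γ = 2.44×14.3^(1.3) = 77.5 bar.

adiabatic: 77.5 bar; isothermal: 34.9 bar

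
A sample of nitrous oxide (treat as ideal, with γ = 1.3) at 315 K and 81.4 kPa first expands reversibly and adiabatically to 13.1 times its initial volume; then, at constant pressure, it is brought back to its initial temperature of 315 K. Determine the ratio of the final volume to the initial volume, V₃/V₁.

V₃/V₁ ≈ 28.3

Adiabatic step: V₂/V₁ = 13.1; T₂ = T₁·(1/13.1)^(0.3) = 145.6 K.
Isobaric step: V₃/V₂ = T₃/T₂ = 315/145.6.
V₃/V₁ = (V₂/V₁)(V₃/V₂) = 13.1 × (315/145.6) = 28.34.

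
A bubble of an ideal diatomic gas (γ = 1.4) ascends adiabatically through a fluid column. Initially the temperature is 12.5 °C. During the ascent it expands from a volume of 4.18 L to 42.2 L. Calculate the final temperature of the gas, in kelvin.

Adiabatic: T₁V₁^(γ−1) = T₂V₂^(γ−1) ⇒ T₂ = T₁ (V₁/V₂)^(γ−1).
T₁ = 12.5 °C = 285.6 K.
T₂ = 285.6 × (4.18/42.2)^(0.4) = 113.3 K.

T₂ ≈ 113 K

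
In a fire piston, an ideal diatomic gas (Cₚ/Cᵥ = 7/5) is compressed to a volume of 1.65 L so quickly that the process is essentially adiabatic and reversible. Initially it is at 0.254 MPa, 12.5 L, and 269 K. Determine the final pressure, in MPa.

P₂ ≈ 4.33 MPa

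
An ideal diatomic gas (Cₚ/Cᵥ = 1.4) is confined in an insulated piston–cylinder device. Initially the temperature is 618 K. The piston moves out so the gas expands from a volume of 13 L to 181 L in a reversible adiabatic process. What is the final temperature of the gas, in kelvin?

T₂ ≈ 216 K

For a reversible adiabat TV^(γ−1) is constant, so T₂ = T₁ (V₁/V₂)^(γ−1).
T₂ = 618 × (13/181)^(0.4) = 215.5 K.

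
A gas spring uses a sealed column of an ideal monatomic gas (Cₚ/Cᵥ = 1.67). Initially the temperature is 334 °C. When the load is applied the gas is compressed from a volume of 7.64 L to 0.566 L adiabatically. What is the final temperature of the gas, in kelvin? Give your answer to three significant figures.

For a reversible adiabat TV^(γ−1) is constant, so T₂ = T₁ (V₁/V₂)^(γ−1).
T₁ = 334 °C = 607.1 K.
T₂ = 607.1 × (7.64/0.566)^(0.67) = 3472 K.

T₂ ≈ 3470 K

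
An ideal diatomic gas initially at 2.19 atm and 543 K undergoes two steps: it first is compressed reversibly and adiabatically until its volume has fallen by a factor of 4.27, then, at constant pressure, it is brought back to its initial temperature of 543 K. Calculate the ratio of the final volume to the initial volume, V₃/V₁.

For a diatomic ideal gas γ = 7/5.
Adiabatic step: V₂/V₁ = 0.2342; T₂ = T₁·4.27^(2/5) = 970.4 K.
Isobaric step: V₃/V₂ = T₃/T₂ = 543/970.4.
V₃/V₁ = (V₂/V₁)(V₃/V₂) = 0.2342 × (543/970.4) = 0.131.

V₃/V₁ ≈ 0.131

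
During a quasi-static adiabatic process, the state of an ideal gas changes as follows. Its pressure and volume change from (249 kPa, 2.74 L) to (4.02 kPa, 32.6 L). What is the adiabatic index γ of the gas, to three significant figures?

γ ≈ 1.67

PV^γ = const ⇒ γ = ln(P₂/P₁) / ln(V₁/V₂).
γ = ln(4.02/249) / ln(2.74/32.6) = 1.666.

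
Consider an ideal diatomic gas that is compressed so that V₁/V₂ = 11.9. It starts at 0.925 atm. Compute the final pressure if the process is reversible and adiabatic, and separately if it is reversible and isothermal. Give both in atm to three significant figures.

adiabatic: 29.6 atm; isothermal: 11.0 atm

For a diatomic ideal gas γ = 7/5.
Isothermal: P₂ = P₁(V₁/V₂) = 0.925×11.9 = 11.01 atm.
Adiabatic: P₂ = P₁(V₁/V₂)^γ = 0.925×11.9^(7/5) = 29.64 atm.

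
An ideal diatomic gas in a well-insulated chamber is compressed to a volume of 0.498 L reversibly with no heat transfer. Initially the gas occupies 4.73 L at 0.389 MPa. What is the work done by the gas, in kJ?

W ≈ -6.72 kJ

γ = 7/5 for a diatomic ideal gas.
P₂ = P₁(V₁/V₂)^γ = 0.389×(4.73/0.498)^(7/5) = 9.091 MPa.
For a reversible adiabat, W_by_gas = (P₁V₁ − P₂V₂)/(γ−1).
W_by = (389000×0.00473 − 9.091×10^6×0.000498) / (2/5) = -6719 J.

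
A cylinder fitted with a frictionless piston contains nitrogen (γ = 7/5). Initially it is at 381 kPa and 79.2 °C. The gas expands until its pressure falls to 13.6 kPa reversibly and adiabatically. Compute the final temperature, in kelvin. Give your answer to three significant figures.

T₂ ≈ 136 K

Adiabatic: T₂/T₁ = (P₂/P₁)^((γ−1)/γ).
T₁ = 79.2 °C = 352.3 K.
T₂ = 352.3 × (13.6/381)^(2/7) = 136 K.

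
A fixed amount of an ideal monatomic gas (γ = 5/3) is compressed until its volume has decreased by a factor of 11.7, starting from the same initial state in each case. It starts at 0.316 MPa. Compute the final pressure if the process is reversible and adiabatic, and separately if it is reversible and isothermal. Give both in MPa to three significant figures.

adiabatic: 19.1 MPa; isothermal: 3.70 MPa

Isothermal: P₂ = P₁(V₁/V₂) = 0.316×11.7 = 3.697 MPa.
Adiabatic: P₂ = P₁(V₁/V₂)^γ = 0.316×11.7^(5/3) = 19.05 MPa.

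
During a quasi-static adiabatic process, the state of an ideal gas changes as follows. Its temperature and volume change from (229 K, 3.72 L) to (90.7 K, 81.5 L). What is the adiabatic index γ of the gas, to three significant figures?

γ ≈ 1.30

TV^(γ−1) = const ⇒ γ − 1 = ln(T₂/T₁) / ln(V₁/V₂).
γ = 1 + ln(90.7/229) / ln(3.72/81.5) = 1.3.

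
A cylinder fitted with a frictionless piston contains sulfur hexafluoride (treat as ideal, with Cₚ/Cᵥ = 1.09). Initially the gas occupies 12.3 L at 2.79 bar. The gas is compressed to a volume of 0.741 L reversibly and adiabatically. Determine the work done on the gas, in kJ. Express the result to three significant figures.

P₂ = P₁(V₁/V₂)^γ = 2.79×(12.3/0.741)^(1.09) = 59.63 bar.
For a reversible adiabat, W_by_gas = (P₁V₁ − P₂V₂)/(γ−1).
W_by = (279000×0.0123 − 5.963×10^6×0.000741) / (0.09) = -10970 J.
W_on_gas = −W_by = 10970 J.

W ≈ 11.0 kJ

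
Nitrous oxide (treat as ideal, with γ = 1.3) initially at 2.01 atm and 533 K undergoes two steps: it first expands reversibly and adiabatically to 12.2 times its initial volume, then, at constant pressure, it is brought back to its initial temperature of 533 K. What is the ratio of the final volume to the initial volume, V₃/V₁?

V₃/V₁ ≈ 25.8

Adiabatic step: V₂/V₁ = 12.2; T₂ = T₁·(1/12.2)^(0.3) = 251.7 K.
Isobaric step: V₃/V₂ = T₃/T₂ = 533/251.7.
V₃/V₁ = (V₂/V₁)(V₃/V₂) = 12.2 × (533/251.7) = 25.84.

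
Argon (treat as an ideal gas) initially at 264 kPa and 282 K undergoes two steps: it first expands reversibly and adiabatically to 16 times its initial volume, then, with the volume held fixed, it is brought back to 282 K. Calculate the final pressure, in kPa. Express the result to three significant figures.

For a monatomic ideal gas γ = 5/3.
Adiabatic step (PV^γ = const): P₂ = 264×(1/16)^(5/3) = 2.599 kPa; T₂ = 282×(1/16)^(2/3) = 44.41 K.
Isochoric: P₃ = P₂(T₃/T₂) = 2.599 × (282/44.41) = 16.5 kPa.

P₃ ≈ 16.5 kPa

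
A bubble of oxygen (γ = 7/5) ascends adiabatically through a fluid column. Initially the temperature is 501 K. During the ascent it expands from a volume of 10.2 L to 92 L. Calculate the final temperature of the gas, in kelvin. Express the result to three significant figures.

Adiabatic: T₁V₁^(γ−1) = T₂V₂^(γ−1) ⇒ T₂ = T₁ (V₁/V₂)^(γ−1).
T₂ = 501 × (10.2/92)^(2/5) = 207.9 K.

T₂ ≈ 208 K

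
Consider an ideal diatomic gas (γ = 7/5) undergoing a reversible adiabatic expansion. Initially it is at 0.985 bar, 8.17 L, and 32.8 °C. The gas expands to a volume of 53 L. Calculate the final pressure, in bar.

Adiabatic: P₁V₁^γ = P₂V₂^γ ⇒ P₂ = P₁ (V₁/V₂)^γ.
P₂ = 0.985 × (8.17/53)^(7/5) = 0.07187 bar.

P₂ ≈ 0.0719 bar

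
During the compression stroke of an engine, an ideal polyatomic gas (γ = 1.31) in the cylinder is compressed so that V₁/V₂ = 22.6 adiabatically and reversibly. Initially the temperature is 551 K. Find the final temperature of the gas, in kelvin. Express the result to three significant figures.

Adiabatic: T₁V₁^(γ−1) = T₂V₂^(γ−1) ⇒ T₂ = T₁ (V₁/V₂)^(γ−1).
T₂ = 551 × 22.6^(0.31) = 1449 K.

T₂ ≈ 1450 K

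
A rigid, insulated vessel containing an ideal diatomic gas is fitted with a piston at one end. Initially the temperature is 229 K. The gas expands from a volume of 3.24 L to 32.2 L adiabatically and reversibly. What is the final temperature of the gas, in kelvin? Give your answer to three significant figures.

T₂ ≈ 91.4 K

For a reversible adiabat TV^(γ−1) is constant, so T₂ = T₁ (V₁/V₂)^(γ−1).
For a diatomic ideal gas γ = 7/5, so γ−1 = 2/5.
T₂ = 229 × (3.24/32.2)^(2/5) = 91.39 K.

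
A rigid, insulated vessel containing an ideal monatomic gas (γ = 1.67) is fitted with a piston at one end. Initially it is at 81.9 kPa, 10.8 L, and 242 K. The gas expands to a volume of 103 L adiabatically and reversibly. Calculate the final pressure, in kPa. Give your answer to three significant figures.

P₂ ≈ 1.90 kPa

Adiabatic: P₁V₁^γ = P₂V₂^γ ⇒ P₂ = P₁ (V₁/V₂)^γ.
P₂ = 81.9 × (10.8/103)^(1.67) = 1.895 kPa.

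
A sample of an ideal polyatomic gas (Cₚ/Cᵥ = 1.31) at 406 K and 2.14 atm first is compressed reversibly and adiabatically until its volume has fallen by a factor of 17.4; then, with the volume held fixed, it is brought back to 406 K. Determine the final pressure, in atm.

Adiabatic step (PV^γ = const): P₂ = 2.14×17.4^(1.31) = 90.27 atm; T₂ = 406×17.4^(0.31) = 984.2 K.
Isochoric: P₃ = P₂(T₃/T₂) = 90.27 × (406/984.2) = 37.24 atm.

P₃ ≈ 37.2 atm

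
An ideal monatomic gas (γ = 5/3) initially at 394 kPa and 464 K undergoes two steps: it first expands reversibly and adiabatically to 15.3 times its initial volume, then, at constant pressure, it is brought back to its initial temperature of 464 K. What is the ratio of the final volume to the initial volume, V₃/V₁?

V₃/V₁ ≈ 94.3

Adiabatic step: V₂/V₁ = 15.3; T₂ = T₁·(1/15.3)^(2/3) = 75.29 K.
Isobaric step: V₃/V₂ = T₃/T₂ = 464/75.29.
V₃/V₁ = (V₂/V₁)(V₃/V₂) = 15.3 × (464/75.29) = 94.29.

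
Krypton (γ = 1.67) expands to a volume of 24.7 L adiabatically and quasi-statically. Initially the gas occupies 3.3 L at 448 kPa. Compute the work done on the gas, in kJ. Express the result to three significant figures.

W ≈ -1.63 kJ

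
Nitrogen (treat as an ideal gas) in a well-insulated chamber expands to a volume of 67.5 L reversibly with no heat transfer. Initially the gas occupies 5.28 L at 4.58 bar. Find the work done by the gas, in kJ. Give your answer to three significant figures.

W ≈ 3.86 kJ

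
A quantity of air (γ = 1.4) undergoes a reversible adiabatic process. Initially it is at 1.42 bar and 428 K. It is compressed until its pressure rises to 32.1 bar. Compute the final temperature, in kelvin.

T₂ ≈ 1040 K

Adiabatic: T₂/T₁ = (P₂/P₁)^((γ−1)/γ).
T₂ = 428 × (32.1/1.42)^(0.286) = 1043 K.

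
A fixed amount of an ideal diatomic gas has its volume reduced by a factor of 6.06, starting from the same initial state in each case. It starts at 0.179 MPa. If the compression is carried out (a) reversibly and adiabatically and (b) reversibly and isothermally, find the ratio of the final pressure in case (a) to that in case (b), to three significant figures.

P_adiabatic / P_isothermal ≈ 2.06

For a diatomic ideal gas γ = 7/5.
Isothermal: P_b = P₁(V₁/V₂) = 0.179×6.06.
Adiabatic: P_a = P₁(V₁/V₂)^γ = 0.179×6.06^(7/5).
P_a/P_b = (V₁/V₂)^(γ−1) = 6.06^(2/5) = 2.056.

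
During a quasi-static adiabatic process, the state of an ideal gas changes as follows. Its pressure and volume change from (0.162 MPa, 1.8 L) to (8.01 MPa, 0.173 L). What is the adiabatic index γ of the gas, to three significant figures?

γ ≈ 1.67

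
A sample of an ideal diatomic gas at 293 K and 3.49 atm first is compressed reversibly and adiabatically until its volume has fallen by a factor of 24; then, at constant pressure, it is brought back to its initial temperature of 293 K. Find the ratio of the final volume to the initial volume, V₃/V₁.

For a diatomic ideal gas γ = 7/5.
Adiabatic step: V₂/V₁ = 0.04167; T₂ = T₁·24^(2/5) = 1045 K.
Isobaric step: V₃/V₂ = T₃/T₂ = 293/1045.
V₃/V₁ = (V₂/V₁)(V₃/V₂) = 0.04167 × (293/1045) = 0.01169.

V₃/V₁ ≈ 0.0117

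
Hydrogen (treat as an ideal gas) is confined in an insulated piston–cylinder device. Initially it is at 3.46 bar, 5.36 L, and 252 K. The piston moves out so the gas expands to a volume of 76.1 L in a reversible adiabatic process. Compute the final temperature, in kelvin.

For a reversible adiabat TV^(γ−1) is constant, so T₂ = T₁ (V₁/V₂)^(γ−1).
γ = 7/5 for a diatomic ideal gas.
T₂ = 252 × (5.36/76.1)^(2/5) = 87.2 K.

T₂ ≈ 87.2 K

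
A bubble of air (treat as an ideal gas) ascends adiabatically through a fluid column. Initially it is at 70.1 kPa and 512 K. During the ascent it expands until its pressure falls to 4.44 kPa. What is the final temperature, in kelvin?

T₂ ≈ 233 K

Along an adiabat T P^((1−γ)/γ) is constant, so T₂ = T₁ (P₂/P₁)^((γ−1)/γ).
For a diatomic ideal gas γ = 7/5, so (γ−1)/γ = 2/7.
T₂ = 512 × (4.44/70.1)^(2/7) = 232.7 K.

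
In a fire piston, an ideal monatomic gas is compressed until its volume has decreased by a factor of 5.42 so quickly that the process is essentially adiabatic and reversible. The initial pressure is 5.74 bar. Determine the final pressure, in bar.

P₂ ≈ 96.0 bar

Adiabatic: P₁V₁^γ = P₂V₂^γ ⇒ P₂ = P₁ (V₁/V₂)^γ.
For a monatomic ideal gas γ = 5/3.
P₂ = 5.74 × 5.42^(5/3) = 95.99 bar.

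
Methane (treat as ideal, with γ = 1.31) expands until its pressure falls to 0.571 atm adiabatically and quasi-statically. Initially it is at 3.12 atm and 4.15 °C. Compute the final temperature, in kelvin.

Adiabatic: T₂/T₁ = (P₂/P₁)^((γ−1)/γ).
T₁ = 4.15 °C = 277.3 K.
T₂ = 277.3 × (0.571/3.12)^(0.237) = 185.5 K.

T₂ ≈ 186 K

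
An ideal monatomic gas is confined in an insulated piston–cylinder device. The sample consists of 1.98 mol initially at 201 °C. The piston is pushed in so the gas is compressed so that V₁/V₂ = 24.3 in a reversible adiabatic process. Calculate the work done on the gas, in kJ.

For a reversible adiabat TV^(γ−1) is constant, so T₂ = T₁ (V₁/V₂)^(γ−1).
γ = 5/3 for a monatomic ideal gas, so γ−1 = 2/3.
T₁ = 201 °C = 474.1 K.
T₂ = 474.1 × 24.3^(2/3) = 3978 K.
Q = 0, so ΔU = W_on_gas = nCᵥΔT with Cᵥ = R/(γ−1) = 12.47 J/(mol·K).
ΔU = 1.98 × 12.47 × (3978 − 474.1) = 86520 J.

W ≈ 86.5 kJ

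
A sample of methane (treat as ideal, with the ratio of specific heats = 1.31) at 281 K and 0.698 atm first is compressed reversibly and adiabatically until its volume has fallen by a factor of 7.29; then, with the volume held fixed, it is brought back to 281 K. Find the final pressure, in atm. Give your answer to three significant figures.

P₃ ≈ 5.09 atm

Adiabatic step (PV^γ = const): P₂ = 0.698×7.29^(1.31) = 9.42 atm; T₂ = 281×7.29^(0.31) = 520.2 K.
Isochoric: P₃ = P₂(T₃/T₂) = 9.42 × (281/520.2) = 5.088 atm.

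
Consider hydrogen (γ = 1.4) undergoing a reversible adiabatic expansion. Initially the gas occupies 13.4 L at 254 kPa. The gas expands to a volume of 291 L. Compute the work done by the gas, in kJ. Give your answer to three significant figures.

W ≈ 6.02 kJ

P₂ = P₁(V₁/V₂)^γ = 254×(13.4/291)^(1.4) = 3.415 kPa.
For a reversible adiabat, W_by_gas = (P₁V₁ − P₂V₂)/(γ−1).
W_by = (254000×0.0134 − 3415×0.291) / (0.4) = 6025 J.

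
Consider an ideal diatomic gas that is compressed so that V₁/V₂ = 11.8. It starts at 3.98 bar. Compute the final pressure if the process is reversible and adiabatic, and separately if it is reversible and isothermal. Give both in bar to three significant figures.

adiabatic: 126 bar; isothermal: 47.0 bar

For a diatomic ideal gas γ = 7/5.
Isothermal: P₂ = P₁(V₁/V₂) = 3.98×11.8 = 46.96 bar.
Adiabatic: P₂ = P₁(V₁/V₂)^γ = 3.98×11.8^(7/5) = 126 bar.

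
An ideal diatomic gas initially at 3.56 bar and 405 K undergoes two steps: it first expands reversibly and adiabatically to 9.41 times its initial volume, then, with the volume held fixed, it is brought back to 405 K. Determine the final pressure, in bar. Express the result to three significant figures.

For a diatomic ideal gas γ = 7/5.
Adiabatic step (PV^γ = const): P₂ = 3.56×(1/9.41)^(7/5) = 0.1543 bar; T₂ = 405×(1/9.41)^(2/5) = 165.2 K.
Isochoric: P₃ = P₂(T₃/T₂) = 0.1543 × (405/165.2) = 0.3783 bar.

P₃ ≈ 0.378 bar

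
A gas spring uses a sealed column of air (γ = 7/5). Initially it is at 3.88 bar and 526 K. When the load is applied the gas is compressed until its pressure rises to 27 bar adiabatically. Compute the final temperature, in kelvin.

T₂ ≈ 916 K

Along an adiabat T P^((1−γ)/γ) is constant, so T₂ = T₁ (P₂/P₁)^((γ−1)/γ).
T₂ = 526 × (27/3.88)^(2/7) = 915.6 K.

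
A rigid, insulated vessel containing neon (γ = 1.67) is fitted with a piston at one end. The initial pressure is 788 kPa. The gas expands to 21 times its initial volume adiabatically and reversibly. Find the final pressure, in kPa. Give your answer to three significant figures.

Adiabatic: P₁V₁^γ = P₂V₂^γ ⇒ P₂ = P₁ (V₁/V₂)^γ.
P₂ = 788 × (1/21)^(1.67) = 4.88 kPa.

P₂ ≈ 4.88 kPa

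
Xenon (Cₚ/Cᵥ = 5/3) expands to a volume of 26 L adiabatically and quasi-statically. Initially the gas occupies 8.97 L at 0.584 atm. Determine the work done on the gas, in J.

P₂ = P₁(V₁/V₂)^γ = 0.584×(8.97/26)^(5/3) = 0.09911 atm.
For a reversible adiabat, W_by_gas = (P₁V₁ − P₂V₂)/(γ−1).
W_by = (59170×0.00897 − 10040×0.026) / (2/3) = 404.5 J.
W_on_gas = −W_by = -404.5 J.

W ≈ -405 J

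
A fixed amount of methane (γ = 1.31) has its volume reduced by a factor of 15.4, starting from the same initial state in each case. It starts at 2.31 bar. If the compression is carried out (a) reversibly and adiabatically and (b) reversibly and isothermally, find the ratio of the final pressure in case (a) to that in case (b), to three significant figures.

P_adiabatic / P_isothermal ≈ 2.33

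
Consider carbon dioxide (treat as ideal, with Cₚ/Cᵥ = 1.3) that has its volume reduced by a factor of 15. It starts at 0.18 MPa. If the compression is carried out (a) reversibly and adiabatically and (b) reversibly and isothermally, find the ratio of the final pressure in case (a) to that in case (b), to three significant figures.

P_adiabatic / P_isothermal ≈ 2.25

Isothermal: P_b = P₁(V₁/V₂) = 0.18×15.
Adiabatic: P_a = P₁(V₁/V₂)^γ = 0.18×15^(1.3).
P_a/P_b = (V₁/V₂)^(γ−1) = 15^(0.3) = 2.253.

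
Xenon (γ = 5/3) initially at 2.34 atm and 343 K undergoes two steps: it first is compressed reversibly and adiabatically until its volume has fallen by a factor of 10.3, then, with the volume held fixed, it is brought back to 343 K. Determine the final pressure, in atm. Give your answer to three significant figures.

P₃ ≈ 24.1 atm

Adiabatic step (PV^γ = const): P₂ = 2.34×10.3^(5/3) = 114.1 atm; T₂ = 343×10.3^(2/3) = 1624 K.
Isochoric: P₃ = P₂(T₃/T₂) = 114.1 × (343/1624) = 24.1 atm.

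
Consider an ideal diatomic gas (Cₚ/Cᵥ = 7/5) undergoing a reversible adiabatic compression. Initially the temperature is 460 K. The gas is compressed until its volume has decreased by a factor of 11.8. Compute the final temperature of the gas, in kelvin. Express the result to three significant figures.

For a reversible adiabat TV^(γ−1) is constant, so T₂ = T₁ (V₁/V₂)^(γ−1).
T₂ = 460 × 11.8^(2/5) = 1235 K.

T₂ ≈ 1230 K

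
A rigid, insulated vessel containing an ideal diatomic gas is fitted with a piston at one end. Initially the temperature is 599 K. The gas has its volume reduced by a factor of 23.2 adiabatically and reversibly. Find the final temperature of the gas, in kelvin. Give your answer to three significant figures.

Adiabatic: T₁V₁^(γ−1) = T₂V₂^(γ−1) ⇒ T₂ = T₁ (V₁/V₂)^(γ−1).
For a diatomic ideal gas γ = 7/5, so γ−1 = 2/5.
T₂ = 599 × 23.2^(2/5) = 2107 K.

T₂ ≈ 2110 K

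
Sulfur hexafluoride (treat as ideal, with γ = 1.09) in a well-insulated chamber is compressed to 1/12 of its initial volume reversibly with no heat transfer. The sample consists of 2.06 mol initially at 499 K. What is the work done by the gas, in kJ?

Adiabatic: T₁V₁^(γ−1) = T₂V₂^(γ−1) ⇒ T₂ = T₁ (V₁/V₂)^(γ−1).
T₂ = 499 × 12^(0.09) = 624.1 K.
Q = 0, so ΔU = W_on_gas = nCᵥΔT with Cᵥ = R/(γ−1) = 92.38 J/(mol·K).
ΔU = 2.06 × 92.38 × (624.1 − 499) = 23800 J.
Work done by the gas = −ΔU = -23800 J.

W ≈ -23.8 kJ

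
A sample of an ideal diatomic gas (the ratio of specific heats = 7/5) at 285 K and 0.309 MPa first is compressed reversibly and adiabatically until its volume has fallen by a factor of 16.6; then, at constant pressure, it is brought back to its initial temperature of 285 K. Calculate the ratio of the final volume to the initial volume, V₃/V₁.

Adiabatic step: V₂/V₁ = 0.06024; T₂ = T₁·16.6^(2/5) = 876.8 K.
Isobaric step: V₃/V₂ = T₃/T₂ = 285/876.8.
V₃/V₁ = (V₂/V₁)(V₃/V₂) = 0.06024 × (285/876.8) = 0.01958.

V₃/V₁ ≈ 0.0196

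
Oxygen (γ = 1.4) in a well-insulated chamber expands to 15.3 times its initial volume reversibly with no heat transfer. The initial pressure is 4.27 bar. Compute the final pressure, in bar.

Since PV^γ is constant along a reversible adiabat, P₂ = P₁ (V₁/V₂)^γ.
P₂ = 4.27 × (1/15.3)^(1.4) = 0.09373 bar.

P₂ ≈ 0.0937 bar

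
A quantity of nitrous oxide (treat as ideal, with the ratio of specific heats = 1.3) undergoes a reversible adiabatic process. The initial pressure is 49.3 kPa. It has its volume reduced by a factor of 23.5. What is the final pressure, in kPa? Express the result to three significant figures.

P₂ ≈ 2990 kPa

Since PV^γ is constant along a reversible adiabat, P₂ = P₁ (V₁/V₂)^γ.
P₂ = 49.3 × 23.5^(1.3) = 2987 kPa.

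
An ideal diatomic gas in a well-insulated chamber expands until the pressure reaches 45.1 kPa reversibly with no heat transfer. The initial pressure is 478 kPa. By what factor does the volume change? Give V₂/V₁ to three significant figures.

From PV^γ = const, V₂/V₁ = (P₁/P₂)^(1/γ).
For a diatomic ideal gas γ = 7/5.
V₂/V₁ = (478/45.1)^(5/7) = 5.399.

V₂/V₁ ≈ 5.40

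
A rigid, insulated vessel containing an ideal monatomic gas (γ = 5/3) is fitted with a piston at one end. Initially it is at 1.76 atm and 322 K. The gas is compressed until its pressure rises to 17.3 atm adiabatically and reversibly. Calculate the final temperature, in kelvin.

T₂ ≈ 803 K

Adiabatic: T₂/T₁ = (P₂/P₁)^((γ−1)/γ).
T₂ = 322 × (17.3/1.76)^(2/5) = 803.3 K.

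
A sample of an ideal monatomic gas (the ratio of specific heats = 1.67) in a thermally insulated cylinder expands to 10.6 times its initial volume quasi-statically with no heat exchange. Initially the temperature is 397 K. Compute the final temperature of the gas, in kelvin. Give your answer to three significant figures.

Adiabatic: T₁V₁^(γ−1) = T₂V₂^(γ−1) ⇒ T₂ = T₁ (V₁/V₂)^(γ−1).
T₂ = 397 × (1/10.6)^(0.67) = 81.63 K.

T₂ ≈ 81.6 K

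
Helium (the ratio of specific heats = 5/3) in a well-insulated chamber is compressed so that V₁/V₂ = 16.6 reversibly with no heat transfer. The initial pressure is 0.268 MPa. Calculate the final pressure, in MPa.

Since PV^γ is constant along a reversible adiabat, P₂ = P₁ (V₁/V₂)^γ.
P₂ = 0.268 × 16.6^(5/3) = 28.95 MPa.

P₂ ≈ 28.9 MPa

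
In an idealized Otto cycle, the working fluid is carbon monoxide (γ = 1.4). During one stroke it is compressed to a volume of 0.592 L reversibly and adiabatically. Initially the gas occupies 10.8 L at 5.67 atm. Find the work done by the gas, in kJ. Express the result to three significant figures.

W ≈ -34.0 kJ

P₂ = P₁(V₁/V₂)^γ = 5.67×(10.8/0.592)^(1.4) = 330.5 atm.
For a reversible adiabat, W_by_gas = (P₁V₁ − P₂V₂)/(γ−1).
W_by = (574500×0.0108 − 3.348×10^7×0.000592) / (0.4) = -34050 J.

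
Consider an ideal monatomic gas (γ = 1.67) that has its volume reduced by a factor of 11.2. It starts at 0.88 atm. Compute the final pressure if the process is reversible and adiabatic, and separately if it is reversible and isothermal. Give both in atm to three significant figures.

adiabatic: 49.7 atm; isothermal: 9.86 atm

Isothermal: P₂ = P₁(V₁/V₂) = 0.88×11.2 = 9.856 atm.
Adiabatic: P₂ = P₁(V₁/V₂)^γ = 0.88×11.2^(1.67) = 49.74 atm.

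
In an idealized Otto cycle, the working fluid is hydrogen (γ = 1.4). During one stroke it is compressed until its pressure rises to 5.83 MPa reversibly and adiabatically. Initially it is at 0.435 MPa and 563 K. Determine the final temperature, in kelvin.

Adiabatic: T₂/T₁ = (P₂/P₁)^((γ−1)/γ).
T₂ = 563 × (5.83/0.435)^(0.286) = 1182 K.

T₂ ≈ 1180 K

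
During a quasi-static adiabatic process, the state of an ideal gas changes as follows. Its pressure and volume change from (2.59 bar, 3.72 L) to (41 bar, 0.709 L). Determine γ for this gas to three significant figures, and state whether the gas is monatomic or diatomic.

γ ≈ 1.67; monatomic

PV^γ = const ⇒ γ = ln(P₂/P₁) / ln(V₁/V₂).
γ = ln(41/2.59) / ln(3.72/0.709) = 1.666.
γ ≈ 1.67 is close to 5/3, so the gas is monatomic.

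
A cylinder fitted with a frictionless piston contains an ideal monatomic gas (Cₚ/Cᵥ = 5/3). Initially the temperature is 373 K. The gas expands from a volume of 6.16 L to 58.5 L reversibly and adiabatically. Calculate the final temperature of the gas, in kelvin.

T₂ ≈ 83.2 K

Adiabatic: T₁V₁^(γ−1) = T₂V₂^(γ−1) ⇒ T₂ = T₁ (V₁/V₂)^(γ−1).
T₂ = 373 × (6.16/58.5)^(2/3) = 83.17 K.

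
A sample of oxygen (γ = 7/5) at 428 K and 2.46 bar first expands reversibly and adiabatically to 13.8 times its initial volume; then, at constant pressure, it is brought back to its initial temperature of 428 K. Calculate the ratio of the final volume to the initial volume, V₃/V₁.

Adiabatic step: V₂/V₁ = 13.8; T₂ = T₁·(1/13.8)^(2/5) = 149.8 K.
Isobaric step: V₃/V₂ = T₃/T₂ = 428/149.8.
V₃/V₁ = (V₂/V₁)(V₃/V₂) = 13.8 × (428/149.8) = 39.43.

V₃/V₁ ≈ 39.4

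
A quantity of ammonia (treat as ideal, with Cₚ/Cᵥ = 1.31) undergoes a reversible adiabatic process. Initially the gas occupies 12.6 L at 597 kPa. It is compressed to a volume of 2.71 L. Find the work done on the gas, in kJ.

W ≈ 14.8 kJ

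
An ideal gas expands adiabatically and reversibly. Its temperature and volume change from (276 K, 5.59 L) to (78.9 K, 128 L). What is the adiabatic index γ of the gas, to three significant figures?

γ ≈ 1.40

TV^(γ−1) = const ⇒ γ − 1 = ln(T₂/T₁) / ln(V₁/V₂).
γ = 1 + ln(78.9/276) / ln(5.59/128) = 1.4.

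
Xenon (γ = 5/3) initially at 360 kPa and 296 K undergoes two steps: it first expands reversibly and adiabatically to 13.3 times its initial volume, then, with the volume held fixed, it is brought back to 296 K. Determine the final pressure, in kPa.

Adiabatic step (PV^γ = const): P₂ = 360×(1/13.3)^(5/3) = 4.822 kPa; T₂ = 296×(1/13.3)^(2/3) = 52.73 K.
Isochoric: P₃ = P₂(T₃/T₂) = 4.822 × (296/52.73) = 27.07 kPa.

P₃ ≈ 27.1 kPa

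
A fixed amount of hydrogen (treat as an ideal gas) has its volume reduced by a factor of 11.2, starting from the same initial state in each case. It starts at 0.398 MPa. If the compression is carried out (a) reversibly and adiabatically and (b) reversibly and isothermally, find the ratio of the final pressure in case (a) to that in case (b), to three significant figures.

P_adiabatic / P_isothermal ≈ 2.63

For a diatomic ideal gas γ = 7/5.
Isothermal: P_b = P₁(V₁/V₂) = 0.398×11.2.
Adiabatic: P_a = P₁(V₁/V₂)^γ = 0.398×11.2^(7/5).
P_a/P_b = (V₁/V₂)^(γ−1) = 11.2^(2/5) = 2.628.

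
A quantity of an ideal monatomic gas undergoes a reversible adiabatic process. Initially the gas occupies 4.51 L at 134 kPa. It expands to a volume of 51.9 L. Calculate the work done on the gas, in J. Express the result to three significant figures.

W ≈ -729 J

γ = 5/3 for a monatomic ideal gas.
P₂ = P₁(V₁/V₂)^γ = 134×(4.51/51.9)^(5/3) = 2.284 kPa.
For a reversible adiabat, W_by_gas = (P₁V₁ − P₂V₂)/(γ−1).
W_by = (134000×0.00451 − 2284×0.0519) / (2/3) = 728.7 J.
W_on_gas = −W_by = -728.7 J.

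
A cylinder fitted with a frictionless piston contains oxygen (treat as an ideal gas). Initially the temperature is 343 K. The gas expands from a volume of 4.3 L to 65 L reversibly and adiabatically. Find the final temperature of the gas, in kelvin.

T₂ ≈ 116 K

Adiabatic: T₁V₁^(γ−1) = T₂V₂^(γ−1) ⇒ T₂ = T₁ (V₁/V₂)^(γ−1).
For a diatomic ideal gas γ = 7/5, so γ−1 = 2/5.
T₂ = 343 × (4.3/65)^(2/5) = 115.7 K.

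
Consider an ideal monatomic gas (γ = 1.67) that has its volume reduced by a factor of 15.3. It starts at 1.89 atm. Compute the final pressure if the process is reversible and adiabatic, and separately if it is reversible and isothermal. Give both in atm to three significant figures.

Isothermal: P₂ = P₁(V₁/V₂) = 1.89×15.3 = 28.92 atm.
Adiabatic: P₂ = P₁(V₁/V₂)^γ = 1.89×15.3^(1.67) = 179.8 atm.

adiabatic: 180 atm; isothermal: 28.9 atm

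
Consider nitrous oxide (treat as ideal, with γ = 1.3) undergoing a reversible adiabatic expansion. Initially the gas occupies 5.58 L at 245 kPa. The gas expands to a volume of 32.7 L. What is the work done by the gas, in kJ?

W ≈ 1.88 kJ

P₂ = P₁(V₁/V₂)^γ = 245×(5.58/32.7)^(1.3) = 24.6 kPa.
For a reversible adiabat, W_by_gas = (P₁V₁ − P₂V₂)/(γ−1).
W_by = (245000×0.00558 − 24600×0.0327) / (0.3) = 1876 J.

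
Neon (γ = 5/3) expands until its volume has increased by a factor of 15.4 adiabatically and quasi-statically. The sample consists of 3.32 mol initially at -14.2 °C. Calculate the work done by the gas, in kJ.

W ≈ 8.99 kJ

For a reversible adiabat TV^(γ−1) is constant, so T₂ = T₁ (V₁/V₂)^(γ−1).
T₁ = -14.2 °C = 258.9 K.
T₂ = 258.9 × (1/15.4)^(2/3) = 41.83 K.
Q = 0, so ΔU = W_on_gas = nCᵥΔT with Cᵥ = R/(γ−1) = 12.47 J/(mol·K).
ΔU = 3.32 × 12.47 × (41.83 − 258.9) = -8989 J.
Work done by the gas = −ΔU = 8989 J.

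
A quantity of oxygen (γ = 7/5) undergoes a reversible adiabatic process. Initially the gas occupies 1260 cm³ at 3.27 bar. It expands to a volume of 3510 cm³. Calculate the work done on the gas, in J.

W ≈ -346 J

P₂ = P₁(V₁/V₂)^γ = 3.27×(1260/3510)^(7/5) = 0.7792 bar.
For a reversible adiabat, W_by_gas = (P₁V₁ − P₂V₂)/(γ−1).
W_by = (327000×0.00126 − 77920×0.00351) / (2/5) = 346.3 J.
W_on_gas = −W_by = -346.3 J.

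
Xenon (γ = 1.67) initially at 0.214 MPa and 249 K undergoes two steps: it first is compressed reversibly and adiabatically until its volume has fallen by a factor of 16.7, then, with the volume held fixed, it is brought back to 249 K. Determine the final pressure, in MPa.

Adiabatic step (PV^γ = const): P₂ = 0.214×16.7^(1.67) = 23.57 MPa; T₂ = 249×16.7^(0.67) = 1642 K.
Isochoric: P₃ = P₂(T₃/T₂) = 23.57 × (249/1642) = 3.574 MPa.

P₃ ≈ 3.57 MPa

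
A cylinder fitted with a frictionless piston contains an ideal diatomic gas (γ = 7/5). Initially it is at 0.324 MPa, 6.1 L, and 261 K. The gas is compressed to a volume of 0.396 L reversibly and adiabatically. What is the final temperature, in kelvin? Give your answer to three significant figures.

T₂ ≈ 779 K

For a reversible adiabat TV^(γ−1) is constant, so T₂ = T₁ (V₁/V₂)^(γ−1).
T₂ = 261 × (6.1/0.396)^(2/5) = 779.3 K.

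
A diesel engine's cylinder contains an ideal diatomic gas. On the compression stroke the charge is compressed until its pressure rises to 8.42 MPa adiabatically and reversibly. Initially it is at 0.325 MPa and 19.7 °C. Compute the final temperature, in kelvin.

T₂ ≈ 742 K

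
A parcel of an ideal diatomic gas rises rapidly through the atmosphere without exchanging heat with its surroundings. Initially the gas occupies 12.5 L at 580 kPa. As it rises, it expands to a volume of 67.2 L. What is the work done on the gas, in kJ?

γ = 7/5 for a diatomic ideal gas.
P₂ = P₁(V₁/V₂)^γ = 580×(12.5/67.2)^(7/5) = 55.05 kPa.
For a reversible adiabat, W_by_gas = (P₁V₁ − P₂V₂)/(γ−1).
W_by = (580000×0.0125 − 55050×0.0672) / (2/5) = 8876 J.
W_on_gas = −W_by = -8876 J.

W ≈ -8.88 kJ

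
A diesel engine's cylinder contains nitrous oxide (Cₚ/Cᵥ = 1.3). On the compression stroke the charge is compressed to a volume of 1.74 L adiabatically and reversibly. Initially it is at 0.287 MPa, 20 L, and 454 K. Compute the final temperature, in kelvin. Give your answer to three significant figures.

T₂ ≈ 944 K

For a reversible adiabat TV^(γ−1) is constant, so T₂ = T₁ (V₁/V₂)^(γ−1).
T₂ = 454 × (20/1.74)^(0.3) = 944.5 K.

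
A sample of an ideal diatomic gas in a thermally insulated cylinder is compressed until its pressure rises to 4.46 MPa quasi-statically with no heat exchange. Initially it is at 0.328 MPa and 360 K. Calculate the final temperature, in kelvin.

T₂ ≈ 759 K

Adiabatic: T₂/T₁ = (P₂/P₁)^((γ−1)/γ).
For a diatomic ideal gas γ = 7/5, so (γ−1)/γ = 2/7.
T₂ = 360 × (4.46/0.328)^(2/7) = 758.8 K.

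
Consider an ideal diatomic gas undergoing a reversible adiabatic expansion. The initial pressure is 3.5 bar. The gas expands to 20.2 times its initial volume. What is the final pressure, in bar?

P₂ ≈ 0.0521 bar

Adiabatic: P₁V₁^γ = P₂V₂^γ ⇒ P₂ = P₁ (V₁/V₂)^γ.
For a diatomic ideal gas γ = 7/5.
P₂ = 3.5 × (1/20.2)^(7/5) = 0.05207 bar.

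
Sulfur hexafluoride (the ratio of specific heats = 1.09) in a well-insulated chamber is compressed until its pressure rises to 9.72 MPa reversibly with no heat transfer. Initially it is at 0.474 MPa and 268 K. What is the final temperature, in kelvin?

Along an adiabat T P^((1−γ)/γ) is constant, so T₂ = T₁ (P₂/P₁)^((γ−1)/γ).
T₂ = 268 × (9.72/0.474)^(0.0826) = 343.9 K.

T₂ ≈ 344 K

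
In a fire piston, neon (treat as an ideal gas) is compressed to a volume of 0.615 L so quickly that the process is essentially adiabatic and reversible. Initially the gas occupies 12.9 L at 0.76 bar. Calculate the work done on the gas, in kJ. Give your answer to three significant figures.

W ≈ 9.71 kJ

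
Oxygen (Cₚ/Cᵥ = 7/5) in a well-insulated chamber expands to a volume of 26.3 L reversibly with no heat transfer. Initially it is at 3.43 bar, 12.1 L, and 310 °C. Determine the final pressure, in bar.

P₂ ≈ 1.16 bar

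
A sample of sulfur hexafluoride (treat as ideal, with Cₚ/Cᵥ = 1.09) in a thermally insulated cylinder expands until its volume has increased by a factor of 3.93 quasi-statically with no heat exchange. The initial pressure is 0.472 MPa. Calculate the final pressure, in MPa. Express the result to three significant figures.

Since PV^γ is constant along a reversible adiabat, P₂ = P₁ (V₁/V₂)^γ.
P₂ = 0.472 × (1/3.93)^(1.09) = 0.1062 MPa.

P₂ ≈ 0.106 MPa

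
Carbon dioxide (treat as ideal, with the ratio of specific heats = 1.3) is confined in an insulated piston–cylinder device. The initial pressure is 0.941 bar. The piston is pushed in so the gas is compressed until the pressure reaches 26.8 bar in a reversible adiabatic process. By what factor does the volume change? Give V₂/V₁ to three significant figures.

V₂/V₁ ≈ 0.0761

From PV^γ = const, V₂/V₁ = (P₁/P₂)^(1/γ).
V₂/V₁ = (0.941/26.8)^(0.769) = 0.07605.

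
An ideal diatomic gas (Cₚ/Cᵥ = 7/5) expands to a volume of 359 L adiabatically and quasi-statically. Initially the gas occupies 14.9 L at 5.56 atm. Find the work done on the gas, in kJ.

W ≈ -15.1 kJ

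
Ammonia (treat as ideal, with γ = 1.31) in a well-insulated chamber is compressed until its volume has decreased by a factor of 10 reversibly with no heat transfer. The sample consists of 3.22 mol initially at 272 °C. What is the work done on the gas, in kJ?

W ≈ 49.0 kJ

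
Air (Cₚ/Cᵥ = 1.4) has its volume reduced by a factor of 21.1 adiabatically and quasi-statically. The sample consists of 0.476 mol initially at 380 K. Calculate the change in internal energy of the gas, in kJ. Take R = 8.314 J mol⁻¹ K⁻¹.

Adiabatic: T₁V₁^(γ−1) = T₂V₂^(γ−1) ⇒ T₂ = T₁ (V₁/V₂)^(γ−1).
T₂ = 380 × 21.1^(0.4) = 1287 K.
Q = 0, so ΔU = W_on_gas = nCᵥΔT with Cᵥ = R/(γ−1) = 20.79 J/(mol·K).
ΔU = 0.476 × 20.79 × (1287 − 380) = 8971 J.

ΔU ≈ 8.97 kJ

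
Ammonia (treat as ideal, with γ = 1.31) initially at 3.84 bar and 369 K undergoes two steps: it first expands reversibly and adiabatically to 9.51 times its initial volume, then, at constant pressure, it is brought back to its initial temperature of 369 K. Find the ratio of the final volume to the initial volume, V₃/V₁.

V₃/V₁ ≈ 19.1

Adiabatic step: V₂/V₁ = 9.51; T₂ = T₁·(1/9.51)^(0.31) = 183.6 K.
Isobaric step: V₃/V₂ = T₃/T₂ = 369/183.6.
V₃/V₁ = (V₂/V₁)(V₃/V₂) = 9.51 × (369/183.6) = 19.12.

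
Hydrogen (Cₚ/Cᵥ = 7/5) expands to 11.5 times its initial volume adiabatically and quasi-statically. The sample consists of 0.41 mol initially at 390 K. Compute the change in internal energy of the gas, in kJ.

For a reversible adiabat TV^(γ−1) is constant, so T₂ = T₁ (V₁/V₂)^(γ−1).
T₂ = 390 × (1/11.5)^(2/5) = 146.8 K.
Q = 0, so ΔU = W_on_gas = nCᵥΔT with Cᵥ = R/(γ−1) = 20.79 J/(mol·K).
ΔU = 0.41 × 20.79 × (146.8 − 390) = -2072 J.

ΔU ≈ -2.07 kJ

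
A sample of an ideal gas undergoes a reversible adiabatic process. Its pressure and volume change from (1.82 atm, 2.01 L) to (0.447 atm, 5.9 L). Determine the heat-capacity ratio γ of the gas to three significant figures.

γ ≈ 1.30

PV^γ = const ⇒ γ = ln(P₂/P₁) / ln(V₁/V₂).
γ = ln(0.447/1.82) / ln(2.01/5.9) = 1.304.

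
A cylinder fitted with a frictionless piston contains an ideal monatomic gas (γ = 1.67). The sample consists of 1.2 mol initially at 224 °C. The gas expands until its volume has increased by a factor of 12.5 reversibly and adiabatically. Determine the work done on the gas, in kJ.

For a reversible adiabat TV^(γ−1) is constant, so T₂ = T₁ (V₁/V₂)^(γ−1).
T₁ = 224 °C = 497.1 K.
T₂ = 497.1 × (1/12.5)^(0.67) = 91.53 K.
Q = 0, so ΔU = W_on_gas = nCᵥΔT with Cᵥ = R/(γ−1) = 12.41 J/(mol·K).
ΔU = 1.2 × 12.41 × (91.53 − 497.1) = -6040 J.

W ≈ -6.04 kJ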